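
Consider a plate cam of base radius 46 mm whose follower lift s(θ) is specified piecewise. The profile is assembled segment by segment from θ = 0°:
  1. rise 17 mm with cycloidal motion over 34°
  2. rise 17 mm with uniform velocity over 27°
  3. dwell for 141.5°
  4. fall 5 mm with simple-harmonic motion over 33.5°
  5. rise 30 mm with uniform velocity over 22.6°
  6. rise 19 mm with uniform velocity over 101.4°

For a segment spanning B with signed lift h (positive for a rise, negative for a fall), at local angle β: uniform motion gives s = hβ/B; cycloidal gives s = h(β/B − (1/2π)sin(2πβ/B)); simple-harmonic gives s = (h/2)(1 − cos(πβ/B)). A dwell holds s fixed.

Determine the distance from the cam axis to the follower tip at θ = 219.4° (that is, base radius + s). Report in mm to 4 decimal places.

seg 1 [0°–34°] cycloidal, h=17: full span → s += 17 → s = 17.0000
seg 2 [34°–61°] uniform, h=17: full span → s += 17 → s = 34.0000
seg 3 [61°–202.5°] dwell: s stays 34.0000
seg 4 [202.5°–236°] simple-harmonic, h=-5: θ=219.4° here. β=16.9, B=33.5. -5/2·(1 − cos(π·0.5045)) = -2.5352 → s = 31.4648
radial distance = base radius + s = 46 + 31.4648 = 77.4648

77.4648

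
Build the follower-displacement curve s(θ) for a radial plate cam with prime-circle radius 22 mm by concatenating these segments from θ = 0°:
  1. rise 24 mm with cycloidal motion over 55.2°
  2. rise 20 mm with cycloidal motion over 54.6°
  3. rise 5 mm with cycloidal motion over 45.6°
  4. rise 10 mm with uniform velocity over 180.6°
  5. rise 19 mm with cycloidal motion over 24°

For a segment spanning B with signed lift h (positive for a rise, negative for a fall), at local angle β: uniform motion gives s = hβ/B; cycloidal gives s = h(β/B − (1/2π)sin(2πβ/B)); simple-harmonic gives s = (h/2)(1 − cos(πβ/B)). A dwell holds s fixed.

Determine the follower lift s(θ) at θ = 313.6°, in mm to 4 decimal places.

seg 1 [0°–55.2°] cycloidal, h=24: full span → s += 24 → s = 24.0000
seg 2 [55.2°–109.8°] cycloidal, h=20: full span → s += 20 → s = 44.0000
seg 3 [109.8°–155.4°] cycloidal, h=5: full span → s += 5 → s = 49.0000
seg 4 [155.4°–336°] uniform, h=10: θ=313.6° here. β=158.2, B=180.6. 10·158.2/180.6 = 8.7597 → s = 57.7597

57.7597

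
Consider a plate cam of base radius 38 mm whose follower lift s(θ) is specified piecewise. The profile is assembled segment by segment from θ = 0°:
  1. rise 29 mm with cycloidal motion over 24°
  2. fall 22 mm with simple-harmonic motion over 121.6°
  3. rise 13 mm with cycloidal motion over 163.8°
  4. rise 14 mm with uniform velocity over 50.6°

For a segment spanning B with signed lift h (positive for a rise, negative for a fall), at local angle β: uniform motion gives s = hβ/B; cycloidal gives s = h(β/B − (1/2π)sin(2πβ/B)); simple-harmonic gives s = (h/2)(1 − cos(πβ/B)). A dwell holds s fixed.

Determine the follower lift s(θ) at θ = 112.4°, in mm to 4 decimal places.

seg 1 [0°–24°] cycloidal, h=29: full span → s += 29 → s = 29.0000
seg 2 [24°–145.6°] simple-harmonic, h=-22: θ=112.4° here. β=88.4, B=121.6. -22/2·(1 − cos(π·0.7270)) = -18.1957 → s = 10.8043

10.8043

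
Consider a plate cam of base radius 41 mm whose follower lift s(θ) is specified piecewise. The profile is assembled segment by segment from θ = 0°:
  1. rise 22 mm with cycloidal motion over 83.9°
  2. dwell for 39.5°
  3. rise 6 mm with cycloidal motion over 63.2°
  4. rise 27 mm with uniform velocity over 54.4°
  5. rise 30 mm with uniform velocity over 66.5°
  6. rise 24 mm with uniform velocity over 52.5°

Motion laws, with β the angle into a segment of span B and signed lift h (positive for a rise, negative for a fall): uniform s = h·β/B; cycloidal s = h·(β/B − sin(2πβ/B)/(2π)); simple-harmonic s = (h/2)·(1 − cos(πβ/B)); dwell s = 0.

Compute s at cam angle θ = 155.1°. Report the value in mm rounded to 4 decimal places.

seg 1 [0°–83.9°] cycloidal, h=22: full span → s += 22 → s = 22.0000
seg 2 [83.9°–123.4°] dwell: s stays 22.0000
seg 3 [123.4°–186.6°] cycloidal, h=6: θ=155.1° here. β=31.7, B=63.2. 6·(0.5016 − sin(2π·0.5016)/(2π)) = 3.0190 → s = 25.0190

25.0190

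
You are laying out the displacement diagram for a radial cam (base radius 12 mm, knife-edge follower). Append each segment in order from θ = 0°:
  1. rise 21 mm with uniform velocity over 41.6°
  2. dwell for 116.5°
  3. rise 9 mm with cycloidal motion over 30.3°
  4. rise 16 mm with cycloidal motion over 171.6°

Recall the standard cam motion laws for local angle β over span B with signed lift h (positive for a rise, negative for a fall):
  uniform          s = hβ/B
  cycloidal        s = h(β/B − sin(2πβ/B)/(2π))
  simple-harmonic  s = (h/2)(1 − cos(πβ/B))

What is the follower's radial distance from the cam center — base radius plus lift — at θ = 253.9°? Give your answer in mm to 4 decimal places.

seg 1 [0°–41.6°] uniform, h=21: full span → s += 21 → s = 21.0000
seg 2 [41.6°–158.1°] dwell: s stays 21.0000
seg 3 [158.1°–188.4°] cycloidal, h=9: full span → s += 9 → s = 30.0000
seg 4 [188.4°–360°] cycloidal, h=16: θ=253.9° here. β=65.5, B=171.6. 16·(0.3817 − sin(2π·0.3817)/(2π)) = 4.3840 → s = 34.3840
radial distance = base radius + s = 12 + 34.3840 = 46.3840

46.3840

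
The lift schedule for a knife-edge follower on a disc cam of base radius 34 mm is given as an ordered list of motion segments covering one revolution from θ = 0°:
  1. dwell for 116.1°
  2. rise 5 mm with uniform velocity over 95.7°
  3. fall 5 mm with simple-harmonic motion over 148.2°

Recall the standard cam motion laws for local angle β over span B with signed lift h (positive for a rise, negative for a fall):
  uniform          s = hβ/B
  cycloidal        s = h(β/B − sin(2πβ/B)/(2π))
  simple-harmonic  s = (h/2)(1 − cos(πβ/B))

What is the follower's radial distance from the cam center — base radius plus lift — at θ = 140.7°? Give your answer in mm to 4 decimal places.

seg 1 [0°–116.1°] dwell: s stays 0.0000
seg 2 [116.1°–211.8°] uniform, h=5: θ=140.7° here. β=24.6, B=95.7. 5·24.6/95.7 = 1.2853 → s = 1.2853
radial distance = base radius + s = 34 + 1.2853 = 35.2853

35.2853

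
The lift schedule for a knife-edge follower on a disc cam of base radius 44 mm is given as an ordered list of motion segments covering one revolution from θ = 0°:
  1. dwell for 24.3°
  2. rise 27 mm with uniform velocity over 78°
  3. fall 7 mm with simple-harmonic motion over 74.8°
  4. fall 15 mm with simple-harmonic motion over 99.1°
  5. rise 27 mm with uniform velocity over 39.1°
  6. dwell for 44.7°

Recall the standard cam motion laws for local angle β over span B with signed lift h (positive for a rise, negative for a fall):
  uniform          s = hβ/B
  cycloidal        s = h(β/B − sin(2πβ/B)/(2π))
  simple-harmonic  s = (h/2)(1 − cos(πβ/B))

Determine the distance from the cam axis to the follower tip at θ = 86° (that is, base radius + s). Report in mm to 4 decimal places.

seg 1 [0°–24.3°] dwell: s stays 0.0000
seg 2 [24.3°–102.3°] uniform, h=27: θ=86° here. β=61.7, B=78. 27·61.7/78 = 21.3577 → s = 21.3577
radial distance = base radius + s = 44 + 21.3577 = 65.3577

65.3577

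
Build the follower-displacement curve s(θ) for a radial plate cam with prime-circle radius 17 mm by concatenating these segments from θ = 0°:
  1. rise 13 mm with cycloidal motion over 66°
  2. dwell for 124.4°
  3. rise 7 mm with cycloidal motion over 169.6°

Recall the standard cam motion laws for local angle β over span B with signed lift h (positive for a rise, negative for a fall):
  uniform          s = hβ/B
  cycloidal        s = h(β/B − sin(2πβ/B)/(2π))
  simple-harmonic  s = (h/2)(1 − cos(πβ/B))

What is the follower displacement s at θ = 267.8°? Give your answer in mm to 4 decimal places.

seg 1 [0°–66°] cycloidal, h=13: full span → s += 13 → s = 13.0000
seg 2 [66°–190.4°] dwell: s stays 13.0000
seg 3 [190.4°–360°] cycloidal, h=7: θ=267.8° here. β=77.4, B=169.6. 7·(0.4564 − sin(2π·0.4564)/(2π)) = 2.8930 → s = 15.8930

15.8930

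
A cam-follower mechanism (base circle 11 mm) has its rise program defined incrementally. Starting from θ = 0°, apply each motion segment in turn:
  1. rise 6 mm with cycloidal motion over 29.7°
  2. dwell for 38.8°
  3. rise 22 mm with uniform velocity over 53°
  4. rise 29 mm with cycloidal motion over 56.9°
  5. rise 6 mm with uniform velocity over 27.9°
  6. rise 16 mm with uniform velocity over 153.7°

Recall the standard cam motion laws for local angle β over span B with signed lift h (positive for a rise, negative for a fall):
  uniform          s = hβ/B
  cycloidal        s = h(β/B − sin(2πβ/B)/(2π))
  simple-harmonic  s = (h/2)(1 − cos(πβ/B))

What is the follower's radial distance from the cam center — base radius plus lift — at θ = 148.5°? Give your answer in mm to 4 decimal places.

seg 1 [0°–29.7°] cycloidal, h=6: full span → s += 6 → s = 6.0000
seg 2 [29.7°–68.5°] dwell: s stays 6.0000
seg 3 [68.5°–121.5°] uniform, h=22: full span → s += 22 → s = 28.0000
seg 4 [121.5°–178.4°] cycloidal, h=29: θ=148.5° here. β=27, B=56.9. 29·(0.4745 − sin(2π·0.4745)/(2π)) = 13.0251 → s = 41.0251
radial distance = base radius + s = 11 + 41.0251 = 52.0251

52.0251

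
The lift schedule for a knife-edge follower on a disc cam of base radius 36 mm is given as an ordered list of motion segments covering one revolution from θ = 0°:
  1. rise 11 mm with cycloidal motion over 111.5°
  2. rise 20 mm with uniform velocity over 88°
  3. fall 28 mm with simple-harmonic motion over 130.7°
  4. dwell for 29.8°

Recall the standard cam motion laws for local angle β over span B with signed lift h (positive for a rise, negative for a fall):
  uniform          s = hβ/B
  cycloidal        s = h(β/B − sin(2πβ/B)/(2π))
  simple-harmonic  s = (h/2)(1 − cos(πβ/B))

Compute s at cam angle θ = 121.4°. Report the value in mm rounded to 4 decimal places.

seg 1 [0°–111.5°] cycloidal, h=11: full span → s += 11 → s = 11.0000
seg 2 [111.5°–199.5°] uniform, h=20: θ=121.4° here. β=9.9, B=88. 20·9.9/88 = 2.2500 → s = 13.2500

13.2500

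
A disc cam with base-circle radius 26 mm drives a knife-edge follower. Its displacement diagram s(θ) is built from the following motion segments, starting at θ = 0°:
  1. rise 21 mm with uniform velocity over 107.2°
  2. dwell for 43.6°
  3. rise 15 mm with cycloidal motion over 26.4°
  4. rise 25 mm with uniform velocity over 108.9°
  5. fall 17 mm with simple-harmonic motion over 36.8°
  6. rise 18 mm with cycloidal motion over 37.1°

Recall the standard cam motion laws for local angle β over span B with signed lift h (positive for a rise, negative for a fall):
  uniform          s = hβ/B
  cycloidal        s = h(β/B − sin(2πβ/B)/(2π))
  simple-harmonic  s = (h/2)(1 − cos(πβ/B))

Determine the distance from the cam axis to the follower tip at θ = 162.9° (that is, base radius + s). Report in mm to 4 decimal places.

seg 1 [0°–107.2°] uniform, h=21: full span → s += 21 → s = 21.0000
seg 2 [107.2°–150.8°] dwell: s stays 21.0000
seg 3 [150.8°–177.2°] cycloidal, h=15: θ=162.9° here. β=12.1, B=26.4. 15·(0.4583 − sin(2π·0.4583)/(2π)) = 6.2571 → s = 27.2571
radial distance = base radius + s = 26 + 27.2571 = 53.2571

53.2571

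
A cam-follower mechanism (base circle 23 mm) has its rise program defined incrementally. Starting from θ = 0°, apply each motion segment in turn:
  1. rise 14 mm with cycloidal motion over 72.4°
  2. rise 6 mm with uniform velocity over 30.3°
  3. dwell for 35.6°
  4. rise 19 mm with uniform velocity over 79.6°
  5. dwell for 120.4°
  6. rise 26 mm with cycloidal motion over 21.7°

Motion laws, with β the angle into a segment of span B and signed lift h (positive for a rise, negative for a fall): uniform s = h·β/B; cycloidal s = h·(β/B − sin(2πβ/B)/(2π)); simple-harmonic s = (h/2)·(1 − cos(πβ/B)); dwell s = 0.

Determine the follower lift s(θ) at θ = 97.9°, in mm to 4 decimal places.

seg 1 [0°–72.4°] cycloidal, h=14: full span → s += 14 → s = 14.0000
seg 2 [72.4°–102.7°] uniform, h=6: θ=97.9° here. β=25.5, B=30.3. 6·25.5/30.3 = 5.0495 → s = 19.0495

19.0495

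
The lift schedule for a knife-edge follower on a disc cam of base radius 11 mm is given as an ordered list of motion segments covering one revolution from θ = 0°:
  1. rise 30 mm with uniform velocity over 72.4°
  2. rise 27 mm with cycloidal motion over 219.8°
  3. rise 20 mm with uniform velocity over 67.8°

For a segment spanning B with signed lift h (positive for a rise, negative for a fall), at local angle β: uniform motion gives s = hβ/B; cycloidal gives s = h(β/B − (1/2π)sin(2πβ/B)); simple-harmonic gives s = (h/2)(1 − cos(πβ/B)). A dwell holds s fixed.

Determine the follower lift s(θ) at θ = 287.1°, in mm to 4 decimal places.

seg 1 [0°–72.4°] uniform, h=30: full span → s += 30 → s = 30.0000
seg 2 [72.4°–292.2°] cycloidal, h=27: θ=287.1° here. β=214.7, B=219.8. 27·(0.9768 − sin(2π·0.9768)/(2π)) = 26.9978 → s = 56.9978

56.9978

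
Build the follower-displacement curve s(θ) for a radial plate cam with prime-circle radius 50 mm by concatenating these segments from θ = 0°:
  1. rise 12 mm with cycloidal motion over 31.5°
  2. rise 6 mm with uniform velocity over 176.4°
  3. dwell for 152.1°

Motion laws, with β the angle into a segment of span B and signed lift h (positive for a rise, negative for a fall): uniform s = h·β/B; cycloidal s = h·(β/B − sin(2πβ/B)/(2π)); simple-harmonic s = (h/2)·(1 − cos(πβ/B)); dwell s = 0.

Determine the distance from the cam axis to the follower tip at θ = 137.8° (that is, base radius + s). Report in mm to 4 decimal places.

seg 1 [0°–31.5°] cycloidal, h=12: full span → s += 12 → s = 12.0000
seg 2 [31.5°–207.9°] uniform, h=6: θ=137.8° here. β=106.3, B=176.4. 6·106.3/176.4 = 3.6156 → s = 15.6156
radial distance = base radius + s = 50 + 15.6156 = 65.6156

65.6156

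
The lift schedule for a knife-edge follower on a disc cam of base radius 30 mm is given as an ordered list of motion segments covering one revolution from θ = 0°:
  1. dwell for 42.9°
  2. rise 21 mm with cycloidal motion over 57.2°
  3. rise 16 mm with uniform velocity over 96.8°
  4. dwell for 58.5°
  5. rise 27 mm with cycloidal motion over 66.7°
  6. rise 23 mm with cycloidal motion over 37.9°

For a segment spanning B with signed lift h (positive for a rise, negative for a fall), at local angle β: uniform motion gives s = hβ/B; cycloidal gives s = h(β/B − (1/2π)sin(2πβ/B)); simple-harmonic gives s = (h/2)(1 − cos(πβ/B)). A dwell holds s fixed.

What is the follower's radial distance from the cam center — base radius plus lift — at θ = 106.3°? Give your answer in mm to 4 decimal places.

seg 1 [0°–42.9°] dwell: s stays 0.0000
seg 2 [42.9°–100.1°] cycloidal, h=21: full span → s += 21 → s = 21.0000
seg 3 [100.1°–196.9°] uniform, h=16: θ=106.3° here. β=6.2, B=96.8. 16·6.2/96.8 = 1.0248 → s = 22.0248
radial distance = base radius + s = 30 + 22.0248 = 52.0248

52.0248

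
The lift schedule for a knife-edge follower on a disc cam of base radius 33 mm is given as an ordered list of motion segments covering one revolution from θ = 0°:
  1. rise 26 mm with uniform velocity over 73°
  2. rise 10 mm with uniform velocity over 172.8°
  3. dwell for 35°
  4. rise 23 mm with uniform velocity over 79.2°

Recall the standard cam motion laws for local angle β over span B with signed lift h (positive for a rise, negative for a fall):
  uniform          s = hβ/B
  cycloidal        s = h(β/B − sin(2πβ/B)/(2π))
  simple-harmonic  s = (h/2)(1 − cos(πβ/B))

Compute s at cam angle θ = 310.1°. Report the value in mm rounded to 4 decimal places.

seg 1 [0°–73°] uniform, h=26: full span → s += 26 → s = 26.0000
seg 2 [73°–245.8°] uniform, h=10: full span → s += 10 → s = 36.0000
seg 3 [245.8°–280.8°] dwell: s stays 36.0000
seg 4 [280.8°–360°] uniform, h=23: θ=310.1° here. β=29.3, B=79.2. 23·29.3/79.2 = 8.5088 → s = 44.5088

44.5088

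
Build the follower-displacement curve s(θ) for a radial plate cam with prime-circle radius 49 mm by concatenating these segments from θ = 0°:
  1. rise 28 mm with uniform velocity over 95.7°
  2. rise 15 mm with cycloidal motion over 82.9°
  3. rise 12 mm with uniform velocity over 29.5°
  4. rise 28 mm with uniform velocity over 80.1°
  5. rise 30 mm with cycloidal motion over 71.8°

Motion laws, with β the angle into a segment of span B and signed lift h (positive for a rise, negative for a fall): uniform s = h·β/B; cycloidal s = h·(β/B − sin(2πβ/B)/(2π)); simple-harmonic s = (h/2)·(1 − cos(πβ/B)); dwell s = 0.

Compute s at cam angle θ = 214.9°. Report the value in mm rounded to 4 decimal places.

seg 1 [0°–95.7°] uniform, h=28: full span → s += 28 → s = 28.0000
seg 2 [95.7°–178.6°] cycloidal, h=15: full span → s += 15 → s = 43.0000
seg 3 [178.6°–208.1°] uniform, h=12: full span → s += 12 → s = 55.0000
seg 4 [208.1°–288.2°] uniform, h=28: θ=214.9° here. β=6.8, B=80.1. 28·6.8/80.1 = 2.3770 → s = 57.3770

57.3770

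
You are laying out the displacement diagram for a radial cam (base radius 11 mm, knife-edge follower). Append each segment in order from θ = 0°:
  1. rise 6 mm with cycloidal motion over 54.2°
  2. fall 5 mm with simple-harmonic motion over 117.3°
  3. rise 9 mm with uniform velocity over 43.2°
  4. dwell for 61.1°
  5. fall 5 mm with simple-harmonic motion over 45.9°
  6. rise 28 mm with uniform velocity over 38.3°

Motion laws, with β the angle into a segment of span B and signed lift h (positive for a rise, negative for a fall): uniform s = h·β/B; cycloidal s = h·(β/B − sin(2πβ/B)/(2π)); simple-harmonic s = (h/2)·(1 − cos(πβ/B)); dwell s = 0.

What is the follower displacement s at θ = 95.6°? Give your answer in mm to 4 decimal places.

seg 1 [0°–54.2°] cycloidal, h=6: full span → s += 6 → s = 6.0000
seg 2 [54.2°–171.5°] simple-harmonic, h=-5: θ=95.6° here. β=41.4, B=117.3. -5/2·(1 − cos(π·0.3529)) = -1.3857 → s = 4.6143

4.6143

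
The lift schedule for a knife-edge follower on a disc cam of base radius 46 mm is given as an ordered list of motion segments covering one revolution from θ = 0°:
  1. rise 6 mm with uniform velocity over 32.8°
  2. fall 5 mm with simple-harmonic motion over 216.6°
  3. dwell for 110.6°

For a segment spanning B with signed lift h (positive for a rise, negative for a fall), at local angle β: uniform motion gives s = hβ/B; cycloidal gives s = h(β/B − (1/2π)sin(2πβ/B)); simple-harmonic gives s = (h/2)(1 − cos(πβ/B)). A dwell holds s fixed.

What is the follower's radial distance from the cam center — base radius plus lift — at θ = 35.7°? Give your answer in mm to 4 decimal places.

seg 1 [0°–32.8°] uniform, h=6: full span → s += 6 → s = 6.0000
seg 2 [32.8°–249.4°] simple-harmonic, h=-5: θ=35.7° here. β=2.9, B=216.6. -5/2·(1 − cos(π·0.0134)) = -0.0022 → s = 5.9978
radial distance = base radius + s = 46 + 5.9978 = 51.9978

51.9978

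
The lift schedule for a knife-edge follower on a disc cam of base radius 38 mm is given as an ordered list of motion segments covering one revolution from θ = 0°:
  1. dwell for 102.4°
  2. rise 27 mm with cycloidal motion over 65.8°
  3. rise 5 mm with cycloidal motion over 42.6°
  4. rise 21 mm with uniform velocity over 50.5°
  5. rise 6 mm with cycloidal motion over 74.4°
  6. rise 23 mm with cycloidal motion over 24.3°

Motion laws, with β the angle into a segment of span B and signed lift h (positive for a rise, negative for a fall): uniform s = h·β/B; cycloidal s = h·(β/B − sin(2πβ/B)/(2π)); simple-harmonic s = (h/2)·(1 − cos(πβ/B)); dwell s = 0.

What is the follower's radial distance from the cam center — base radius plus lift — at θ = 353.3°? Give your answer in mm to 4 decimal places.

seg 1 [0°–102.4°] dwell: s stays 0.0000
seg 2 [102.4°–168.2°] cycloidal, h=27: full span → s += 27 → s = 27.0000
seg 3 [168.2°–210.8°] cycloidal, h=5: full span → s += 5 → s = 32.0000
seg 4 [210.8°–261.3°] uniform, h=21: full span → s += 21 → s = 53.0000
seg 5 [261.3°–335.7°] cycloidal, h=6: full span → s += 6 → s = 59.0000
seg 6 [335.7°–360°] cycloidal, h=23: θ=353.3° here. β=17.6, B=24.3. 23·(0.7243 − sin(2π·0.7243)/(2π)) = 20.2713 → s = 79.2713
radial distance = base radius + s = 38 + 79.2713 = 117.2713

117.2713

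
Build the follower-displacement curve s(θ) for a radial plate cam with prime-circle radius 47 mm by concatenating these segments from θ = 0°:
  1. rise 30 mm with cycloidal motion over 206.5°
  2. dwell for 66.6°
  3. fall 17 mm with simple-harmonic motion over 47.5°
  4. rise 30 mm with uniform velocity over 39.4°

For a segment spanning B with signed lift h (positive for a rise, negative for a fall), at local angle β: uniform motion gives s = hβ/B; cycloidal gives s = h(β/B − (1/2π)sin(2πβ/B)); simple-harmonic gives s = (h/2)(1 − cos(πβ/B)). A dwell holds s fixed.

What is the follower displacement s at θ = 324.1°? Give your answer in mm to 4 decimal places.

seg 1 [0°–206.5°] cycloidal, h=30: full span → s += 30 → s = 30.0000
seg 2 [206.5°–273.1°] dwell: s stays 30.0000
seg 3 [273.1°–320.6°] simple-harmonic, h=-17: full span → s += -17 → s = 13.0000
seg 4 [320.6°–360°] uniform, h=30: θ=324.1° here. β=3.5, B=39.4. 30·3.5/39.4 = 2.6650 → s = 15.6650

15.6650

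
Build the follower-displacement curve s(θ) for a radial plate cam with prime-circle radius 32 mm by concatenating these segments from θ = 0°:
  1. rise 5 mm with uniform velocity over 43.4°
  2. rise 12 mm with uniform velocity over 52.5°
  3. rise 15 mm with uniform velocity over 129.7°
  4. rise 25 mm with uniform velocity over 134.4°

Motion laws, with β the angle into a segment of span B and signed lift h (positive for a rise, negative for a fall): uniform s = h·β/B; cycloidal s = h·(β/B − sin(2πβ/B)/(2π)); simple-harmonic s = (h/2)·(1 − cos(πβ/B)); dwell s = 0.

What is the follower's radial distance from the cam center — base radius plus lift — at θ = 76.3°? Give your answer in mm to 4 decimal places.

seg 1 [0°–43.4°] uniform, h=5: full span → s += 5 → s = 5.0000
seg 2 [43.4°–95.9°] uniform, h=12: θ=76.3° here. β=32.9, B=52.5. 12·32.9/52.5 = 7.5200 → s = 12.5200
radial distance = base radius + s = 32 + 12.5200 = 44.5200

44.5200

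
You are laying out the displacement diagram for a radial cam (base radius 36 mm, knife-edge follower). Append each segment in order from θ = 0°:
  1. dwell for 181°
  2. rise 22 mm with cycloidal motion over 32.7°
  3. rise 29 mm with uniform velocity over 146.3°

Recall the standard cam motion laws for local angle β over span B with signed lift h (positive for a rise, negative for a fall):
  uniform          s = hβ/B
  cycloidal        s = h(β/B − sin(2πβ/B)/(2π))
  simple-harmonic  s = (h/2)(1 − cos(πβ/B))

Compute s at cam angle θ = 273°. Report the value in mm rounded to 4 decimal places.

seg 1 [0°–181°] dwell: s stays 0.0000
seg 2 [181°–213.7°] cycloidal, h=22: full span → s += 22 → s = 22.0000
seg 3 [213.7°–360°] uniform, h=29: θ=273° here. β=59.3, B=146.3. 29·59.3/146.3 = 11.7546 → s = 33.7546

33.7546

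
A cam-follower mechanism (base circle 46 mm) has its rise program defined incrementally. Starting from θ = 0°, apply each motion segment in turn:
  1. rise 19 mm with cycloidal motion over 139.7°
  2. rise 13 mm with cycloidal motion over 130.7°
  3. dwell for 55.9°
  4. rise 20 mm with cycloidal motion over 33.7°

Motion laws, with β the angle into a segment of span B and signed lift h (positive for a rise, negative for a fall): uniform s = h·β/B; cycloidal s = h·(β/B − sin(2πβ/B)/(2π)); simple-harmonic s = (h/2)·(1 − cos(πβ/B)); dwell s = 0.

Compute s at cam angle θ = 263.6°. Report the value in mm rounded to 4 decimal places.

seg 1 [0°–139.7°] cycloidal, h=19: full span → s += 19 → s = 19.0000
seg 2 [139.7°–270.4°] cycloidal, h=13: θ=263.6° here. β=123.9, B=130.7. 13·(0.9480 − sin(2π·0.9480)/(2π)) = 12.9880 → s = 31.9880

31.9880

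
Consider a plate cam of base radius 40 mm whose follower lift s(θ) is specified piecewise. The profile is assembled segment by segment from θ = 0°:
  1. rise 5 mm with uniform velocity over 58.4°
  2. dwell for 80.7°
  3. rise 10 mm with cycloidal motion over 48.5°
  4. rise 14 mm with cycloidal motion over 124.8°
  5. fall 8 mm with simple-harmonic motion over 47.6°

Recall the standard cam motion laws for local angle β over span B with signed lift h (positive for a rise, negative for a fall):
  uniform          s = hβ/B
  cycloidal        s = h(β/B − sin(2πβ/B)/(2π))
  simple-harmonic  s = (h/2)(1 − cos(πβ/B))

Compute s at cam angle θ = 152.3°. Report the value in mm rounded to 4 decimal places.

seg 1 [0°–58.4°] uniform, h=5: full span → s += 5 → s = 5.0000
seg 2 [58.4°–139.1°] dwell: s stays 5.0000
seg 3 [139.1°–187.6°] cycloidal, h=10: θ=152.3° here. β=13.2, B=48.5. 10·(0.2722 − sin(2π·0.2722)/(2π)) = 1.1455 → s = 6.1455

6.1455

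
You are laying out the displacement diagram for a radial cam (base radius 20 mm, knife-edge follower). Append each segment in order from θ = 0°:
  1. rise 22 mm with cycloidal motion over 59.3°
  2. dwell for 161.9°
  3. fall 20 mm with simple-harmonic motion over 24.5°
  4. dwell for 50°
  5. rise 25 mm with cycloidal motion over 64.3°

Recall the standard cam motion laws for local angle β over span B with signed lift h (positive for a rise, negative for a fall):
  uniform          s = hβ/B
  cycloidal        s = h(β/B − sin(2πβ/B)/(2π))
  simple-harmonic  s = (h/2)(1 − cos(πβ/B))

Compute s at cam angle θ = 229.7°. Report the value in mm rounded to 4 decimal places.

seg 1 [0°–59.3°] cycloidal, h=22: full span → s += 22 → s = 22.0000
seg 2 [59.3°–221.2°] dwell: s stays 22.0000
seg 3 [221.2°–245.7°] simple-harmonic, h=-20: θ=229.7° here. β=8.5, B=24.5. -20/2·(1 − cos(π·0.3469)) = -5.3746 → s = 16.6254

16.6254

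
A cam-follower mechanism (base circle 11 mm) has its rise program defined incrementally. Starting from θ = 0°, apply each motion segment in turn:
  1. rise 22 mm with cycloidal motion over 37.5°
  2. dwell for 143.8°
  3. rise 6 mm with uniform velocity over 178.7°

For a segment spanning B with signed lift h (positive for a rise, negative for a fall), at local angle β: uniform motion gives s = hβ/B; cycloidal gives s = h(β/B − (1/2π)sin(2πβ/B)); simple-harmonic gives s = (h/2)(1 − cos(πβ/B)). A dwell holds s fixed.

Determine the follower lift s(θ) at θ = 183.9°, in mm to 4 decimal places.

seg 1 [0°–37.5°] cycloidal, h=22: full span → s += 22 → s = 22.0000
seg 2 [37.5°–181.3°] dwell: s stays 22.0000
seg 3 [181.3°–360°] uniform, h=6: θ=183.9° here. β=2.6, B=178.7. 6·2.6/178.7 = 0.0873 → s = 22.0873

22.0873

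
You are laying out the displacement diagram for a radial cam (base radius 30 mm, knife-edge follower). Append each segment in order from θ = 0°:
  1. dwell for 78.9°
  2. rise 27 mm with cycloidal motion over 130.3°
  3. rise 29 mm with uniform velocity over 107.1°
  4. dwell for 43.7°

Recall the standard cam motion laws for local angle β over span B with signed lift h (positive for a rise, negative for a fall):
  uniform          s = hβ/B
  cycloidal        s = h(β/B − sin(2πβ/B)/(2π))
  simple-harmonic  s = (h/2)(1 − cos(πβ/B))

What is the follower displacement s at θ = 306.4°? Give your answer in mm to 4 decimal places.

seg 1 [0°–78.9°] dwell: s stays 0.0000
seg 2 [78.9°–209.2°] cycloidal, h=27: full span → s += 27 → s = 27.0000
seg 3 [209.2°–316.3°] uniform, h=29: θ=306.4° here. β=97.2, B=107.1. 29·97.2/107.1 = 26.3193 → s = 53.3193

53.3193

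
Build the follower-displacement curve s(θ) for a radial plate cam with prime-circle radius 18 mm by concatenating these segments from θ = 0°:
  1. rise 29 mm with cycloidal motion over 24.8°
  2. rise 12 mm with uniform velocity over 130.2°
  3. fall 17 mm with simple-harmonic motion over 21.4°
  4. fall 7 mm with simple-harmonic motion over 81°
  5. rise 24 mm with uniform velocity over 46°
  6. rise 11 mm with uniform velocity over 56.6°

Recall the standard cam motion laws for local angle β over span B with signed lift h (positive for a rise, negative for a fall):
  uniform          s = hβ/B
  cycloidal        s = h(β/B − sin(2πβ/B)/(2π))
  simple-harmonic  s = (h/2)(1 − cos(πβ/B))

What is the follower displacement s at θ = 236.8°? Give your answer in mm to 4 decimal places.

seg 1 [0°–24.8°] cycloidal, h=29: full span → s += 29 → s = 29.0000
seg 2 [24.8°–155°] uniform, h=12: full span → s += 12 → s = 41.0000
seg 3 [155°–176.4°] simple-harmonic, h=-17: full span → s += -17 → s = 24.0000
seg 4 [176.4°–257.4°] simple-harmonic, h=-7: θ=236.8° here. β=60.4, B=81. -7/2·(1 − cos(π·0.7457)) = -5.9411 → s = 18.0589

18.0589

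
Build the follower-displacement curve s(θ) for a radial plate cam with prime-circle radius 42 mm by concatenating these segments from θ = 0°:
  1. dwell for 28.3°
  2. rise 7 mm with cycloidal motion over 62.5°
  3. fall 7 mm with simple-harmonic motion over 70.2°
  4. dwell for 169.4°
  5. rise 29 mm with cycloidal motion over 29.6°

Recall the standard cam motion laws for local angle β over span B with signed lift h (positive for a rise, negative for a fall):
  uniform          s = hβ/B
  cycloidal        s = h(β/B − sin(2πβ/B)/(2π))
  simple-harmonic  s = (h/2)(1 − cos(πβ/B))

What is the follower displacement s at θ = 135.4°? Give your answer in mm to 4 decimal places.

seg 1 [0°–28.3°] dwell: s stays 0.0000
seg 2 [28.3°–90.8°] cycloidal, h=7: full span → s += 7 → s = 7.0000
seg 3 [90.8°–161°] simple-harmonic, h=-7: θ=135.4° here. β=44.6, B=70.2. -7/2·(1 − cos(π·0.6353)) = -4.9436 → s = 2.0564

2.0564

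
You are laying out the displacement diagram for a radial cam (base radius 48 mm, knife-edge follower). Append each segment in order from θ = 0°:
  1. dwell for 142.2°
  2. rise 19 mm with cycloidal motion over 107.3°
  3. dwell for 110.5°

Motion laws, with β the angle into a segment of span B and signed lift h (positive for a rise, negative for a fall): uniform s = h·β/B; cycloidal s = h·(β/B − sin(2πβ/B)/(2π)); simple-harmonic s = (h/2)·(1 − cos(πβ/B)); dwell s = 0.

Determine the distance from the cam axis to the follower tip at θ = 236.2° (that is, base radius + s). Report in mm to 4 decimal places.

seg 1 [0°–142.2°] dwell: s stays 0.0000
seg 2 [142.2°–249.5°] cycloidal, h=19: θ=236.2° here. β=94, B=107.3. 19·(0.8760 − sin(2π·0.8760)/(2π)) = 18.7690 → s = 18.7690
radial distance = base radius + s = 48 + 18.7690 = 66.7690

66.7690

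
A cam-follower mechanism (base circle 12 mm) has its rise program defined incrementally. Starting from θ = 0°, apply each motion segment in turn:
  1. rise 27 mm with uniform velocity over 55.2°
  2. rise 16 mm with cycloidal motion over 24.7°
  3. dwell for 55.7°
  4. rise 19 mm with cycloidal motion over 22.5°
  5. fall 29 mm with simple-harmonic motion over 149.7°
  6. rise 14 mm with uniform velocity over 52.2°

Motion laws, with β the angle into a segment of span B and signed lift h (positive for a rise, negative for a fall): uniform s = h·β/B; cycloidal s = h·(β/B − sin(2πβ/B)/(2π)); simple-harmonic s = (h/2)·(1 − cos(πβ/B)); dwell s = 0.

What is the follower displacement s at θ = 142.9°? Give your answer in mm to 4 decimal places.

seg 1 [0°–55.2°] uniform, h=27: full span → s += 27 → s = 27.0000
seg 2 [55.2°–79.9°] cycloidal, h=16: full span → s += 16 → s = 43.0000
seg 3 [79.9°–135.6°] dwell: s stays 43.0000
seg 4 [135.6°–158.1°] cycloidal, h=19: θ=142.9° here. β=7.3, B=22.5. 19·(0.3244 − sin(2π·0.3244)/(2π)) = 3.4653 → s = 46.4653

46.4653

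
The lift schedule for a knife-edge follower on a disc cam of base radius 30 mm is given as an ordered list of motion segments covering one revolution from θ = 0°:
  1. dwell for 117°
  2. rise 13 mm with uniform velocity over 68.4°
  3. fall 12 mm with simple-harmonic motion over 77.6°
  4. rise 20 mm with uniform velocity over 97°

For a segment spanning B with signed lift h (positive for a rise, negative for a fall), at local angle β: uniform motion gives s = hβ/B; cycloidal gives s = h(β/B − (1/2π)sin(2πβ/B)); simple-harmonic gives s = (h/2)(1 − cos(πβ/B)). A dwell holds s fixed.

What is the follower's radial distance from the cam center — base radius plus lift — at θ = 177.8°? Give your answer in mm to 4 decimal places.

seg 1 [0°–117°] dwell: s stays 0.0000
seg 2 [117°–185.4°] uniform, h=13: θ=177.8° here. β=60.8, B=68.4. 13·60.8/68.4 = 11.5556 → s = 11.5556
radial distance = base radius + s = 30 + 11.5556 = 41.5556

41.5556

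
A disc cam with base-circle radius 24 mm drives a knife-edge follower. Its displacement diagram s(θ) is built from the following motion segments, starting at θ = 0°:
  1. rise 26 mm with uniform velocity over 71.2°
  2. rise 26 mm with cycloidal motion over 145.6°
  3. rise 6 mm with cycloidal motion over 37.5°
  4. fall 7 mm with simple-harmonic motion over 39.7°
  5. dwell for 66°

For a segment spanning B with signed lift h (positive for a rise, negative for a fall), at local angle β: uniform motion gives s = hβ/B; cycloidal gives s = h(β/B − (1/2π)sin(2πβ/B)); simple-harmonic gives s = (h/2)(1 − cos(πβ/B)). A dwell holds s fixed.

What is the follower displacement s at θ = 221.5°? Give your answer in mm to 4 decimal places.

seg 1 [0°–71.2°] uniform, h=26: full span → s += 26 → s = 26.0000
seg 2 [71.2°–216.8°] cycloidal, h=26: full span → s += 26 → s = 52.0000
seg 3 [216.8°–254.3°] cycloidal, h=6: θ=221.5° here. β=4.7, B=37.5. 6·(0.1253 − sin(2π·0.1253)/(2π)) = 0.0754 → s = 52.0754

52.0754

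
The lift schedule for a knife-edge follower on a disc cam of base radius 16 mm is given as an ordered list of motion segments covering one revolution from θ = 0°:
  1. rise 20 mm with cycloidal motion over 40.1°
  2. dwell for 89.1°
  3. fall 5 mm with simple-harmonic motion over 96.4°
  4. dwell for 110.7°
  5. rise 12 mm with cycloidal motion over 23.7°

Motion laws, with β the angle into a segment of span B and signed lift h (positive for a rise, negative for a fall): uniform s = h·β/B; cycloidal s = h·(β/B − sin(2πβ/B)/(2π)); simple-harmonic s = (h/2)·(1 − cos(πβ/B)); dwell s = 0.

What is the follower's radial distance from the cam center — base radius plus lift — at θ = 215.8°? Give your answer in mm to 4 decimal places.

seg 1 [0°–40.1°] cycloidal, h=20: full span → s += 20 → s = 20.0000
seg 2 [40.1°–129.2°] dwell: s stays 20.0000
seg 3 [129.2°–225.6°] simple-harmonic, h=-5: θ=215.8° here. β=86.6, B=96.4. -5/2·(1 − cos(π·0.8983)) = -4.8736 → s = 15.1264
radial distance = base radius + s = 16 + 15.1264 = 31.1264

31.1264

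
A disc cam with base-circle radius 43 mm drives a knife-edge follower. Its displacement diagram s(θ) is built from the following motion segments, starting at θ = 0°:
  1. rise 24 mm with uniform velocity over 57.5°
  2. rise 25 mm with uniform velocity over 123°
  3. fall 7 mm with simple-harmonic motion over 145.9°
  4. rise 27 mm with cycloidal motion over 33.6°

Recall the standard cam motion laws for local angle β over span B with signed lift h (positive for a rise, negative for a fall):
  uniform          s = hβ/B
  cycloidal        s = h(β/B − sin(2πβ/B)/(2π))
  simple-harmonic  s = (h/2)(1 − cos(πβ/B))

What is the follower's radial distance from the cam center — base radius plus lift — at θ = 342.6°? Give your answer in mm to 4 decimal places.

seg 1 [0°–57.5°] uniform, h=24: full span → s += 24 → s = 24.0000
seg 2 [57.5°–180.5°] uniform, h=25: full span → s += 25 → s = 49.0000
seg 3 [180.5°–326.4°] simple-harmonic, h=-7: full span → s += -7 → s = 42.0000
seg 4 [326.4°–360°] cycloidal, h=27: θ=342.6° here. β=16.2, B=33.6. 27·(0.4821 − sin(2π·0.4821)/(2π)) = 12.5367 → s = 54.5367
radial distance = base radius + s = 43 + 54.5367 = 97.5367

97.5367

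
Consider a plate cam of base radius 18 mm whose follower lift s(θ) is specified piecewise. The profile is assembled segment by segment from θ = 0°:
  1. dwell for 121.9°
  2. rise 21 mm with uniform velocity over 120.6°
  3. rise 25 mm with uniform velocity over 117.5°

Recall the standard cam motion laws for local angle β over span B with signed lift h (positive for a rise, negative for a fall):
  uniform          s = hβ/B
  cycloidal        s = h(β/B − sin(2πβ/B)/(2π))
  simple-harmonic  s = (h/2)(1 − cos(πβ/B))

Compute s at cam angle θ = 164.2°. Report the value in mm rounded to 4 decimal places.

seg 1 [0°–121.9°] dwell: s stays 0.0000
seg 2 [121.9°–242.5°] uniform, h=21: θ=164.2° here. β=42.3, B=120.6. 21·42.3/120.6 = 7.3657 → s = 7.3657

7.3657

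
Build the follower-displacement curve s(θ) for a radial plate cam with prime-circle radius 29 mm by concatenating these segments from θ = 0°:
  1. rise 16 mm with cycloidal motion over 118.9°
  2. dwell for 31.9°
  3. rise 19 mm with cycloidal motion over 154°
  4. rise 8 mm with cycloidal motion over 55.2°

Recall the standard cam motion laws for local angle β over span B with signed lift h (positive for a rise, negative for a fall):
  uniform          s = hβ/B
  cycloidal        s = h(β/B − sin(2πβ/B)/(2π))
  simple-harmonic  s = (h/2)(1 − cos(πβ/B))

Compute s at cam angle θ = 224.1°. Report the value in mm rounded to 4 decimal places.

seg 1 [0°–118.9°] cycloidal, h=16: full span → s += 16 → s = 16.0000
seg 2 [118.9°–150.8°] dwell: s stays 16.0000
seg 3 [150.8°–304.8°] cycloidal, h=19: θ=224.1° here. β=73.3, B=154. 19·(0.4760 − sin(2π·0.4760)/(2π)) = 8.5887 → s = 24.5887

24.5887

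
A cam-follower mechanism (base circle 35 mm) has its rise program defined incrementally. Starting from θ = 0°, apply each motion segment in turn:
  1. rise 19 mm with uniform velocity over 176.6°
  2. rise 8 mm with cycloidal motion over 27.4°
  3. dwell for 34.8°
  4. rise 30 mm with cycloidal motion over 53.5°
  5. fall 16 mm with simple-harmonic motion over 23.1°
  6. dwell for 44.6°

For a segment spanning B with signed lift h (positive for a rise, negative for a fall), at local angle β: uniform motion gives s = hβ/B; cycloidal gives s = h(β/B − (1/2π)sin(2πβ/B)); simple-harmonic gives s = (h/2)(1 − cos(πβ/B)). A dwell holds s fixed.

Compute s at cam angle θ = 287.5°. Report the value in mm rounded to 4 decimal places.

seg 1 [0°–176.6°] uniform, h=19: full span → s += 19 → s = 19.0000
seg 2 [176.6°–204°] cycloidal, h=8: full span → s += 8 → s = 27.0000
seg 3 [204°–238.8°] dwell: s stays 27.0000
seg 4 [238.8°–292.3°] cycloidal, h=30: θ=287.5° here. β=48.7, B=53.5. 30·(0.9103 − sin(2π·0.9103)/(2π)) = 29.8597 → s = 56.8597

56.8597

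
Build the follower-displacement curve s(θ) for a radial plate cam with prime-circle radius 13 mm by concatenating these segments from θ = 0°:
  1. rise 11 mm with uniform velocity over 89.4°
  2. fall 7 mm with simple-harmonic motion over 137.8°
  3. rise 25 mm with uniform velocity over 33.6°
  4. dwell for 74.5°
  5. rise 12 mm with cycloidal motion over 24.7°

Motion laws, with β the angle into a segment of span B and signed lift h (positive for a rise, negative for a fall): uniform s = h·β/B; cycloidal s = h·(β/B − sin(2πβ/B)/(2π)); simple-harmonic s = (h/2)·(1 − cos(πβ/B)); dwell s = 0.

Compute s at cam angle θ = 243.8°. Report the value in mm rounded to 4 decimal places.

seg 1 [0°–89.4°] uniform, h=11: full span → s += 11 → s = 11.0000
seg 2 [89.4°–227.2°] simple-harmonic, h=-7: full span → s += -7 → s = 4.0000
seg 3 [227.2°–260.8°] uniform, h=25: θ=243.8° here. β=16.6, B=33.6. 25·16.6/33.6 = 12.3512 → s = 16.3512

16.3512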